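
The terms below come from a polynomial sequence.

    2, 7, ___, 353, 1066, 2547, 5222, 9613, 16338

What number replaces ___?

78

Using the last 6 terms:
Δ: 713  1481  2675  4391  6725
Δ²: 768  1194  1716  2334
Δ³: 426  522  618
Δ⁴: 96  96
Constant fourth difference = 96.
Extend backward: 426 − 96 = 330;  768 − 330 = 438;  713 − 438 = 275;  353 − 275 = 78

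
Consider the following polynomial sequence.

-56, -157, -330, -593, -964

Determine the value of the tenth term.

-5069

-101 , -173 , -263 , -371
-72 , -90 , -108
-18 , -18
The third differences are constant (-18).
-108 − 18 = -126;  -371 − 126 = -497;  -964 − 497 = -1461
-126 − 18 = -144;  -497 − 144 = -641;  -1461 − 641 = -2102
-144 − 18 = -162;  -641 − 162 = -803;  -2102 − 803 = -2905
-162 − 18 = -180;  -803 − 180 = -983;  -2905 − 983 = -3888
-180 − 18 = -198;  -983 − 198 = -1181;  -3888 − 1181 = -5069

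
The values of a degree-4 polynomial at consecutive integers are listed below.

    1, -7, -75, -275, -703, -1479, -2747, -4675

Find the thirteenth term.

-31775

-8, -68, -200, -428, -776, -1268, -1928
-60, -132, -228, -348, -492, -660
-72, -96, -120, -144, -168
-24, -24, -24, -24
Constant fourth difference = -24, so extend:
-168 − 24 = -192;  -660 − 192 = -852;  -1928 − 852 = -2780;  -4675 − 2780 = -7455
-192 − 24 = -216;  -852 − 216 = -1068;  -2780 − 1068 = -3848;  -7455 − 3848 = -11303
-216 − 24 = -240;  -1068 − 240 = -1308;  -3848 − 1308 = -5156;  -11303 − 5156 = -16459
-240 − 24 = -264;  -1308 − 264 = -1572;  -5156 − 1572 = -6728;  -16459 − 6728 = -23187
-264 − 24 = -288;  -1572 − 288 = -1860;  -6728 − 1860 = -8588;  -23187 − 8588 = -31775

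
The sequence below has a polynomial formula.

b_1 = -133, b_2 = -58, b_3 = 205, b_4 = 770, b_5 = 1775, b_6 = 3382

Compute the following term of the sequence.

D1: 75  263  565  1005  1607
D2: 188  302  440  602
D3: 114  138  162
D4: 24  24
Fourth differences constant at 24.
162 + 24 = 186;  602 + 186 = 788;  1607 + 788 = 2395;  3382 + 2395 = 5777

5777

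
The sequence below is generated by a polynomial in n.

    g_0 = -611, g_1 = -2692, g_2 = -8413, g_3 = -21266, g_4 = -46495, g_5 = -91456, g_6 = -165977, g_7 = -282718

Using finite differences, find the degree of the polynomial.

First differences: -2081, -5721, -12853, -25229, -44961, -74521, -116741
Second differences: -3640, -7132, -12376, -19732, -29560, -42220
Third differences: -3492, -5244, -7356, -9828, -12660
Fourth differences: -1752, -2112, -2472, -2832
Fifth differences: -360, -360, -360
The fifth differences are constant, so the polynomial has degree 5.

5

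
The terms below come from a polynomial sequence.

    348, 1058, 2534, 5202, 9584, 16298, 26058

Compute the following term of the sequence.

D1: 710, 1476, 2668, 4382, 6714, 9760
D2: 766, 1192, 1714, 2332, 3046
D3: 426, 522, 618, 714
D4: 96, 96, 96
Fourth differences constant at 96.
714 + 96 = 810;  3046 + 810 = 3856;  9760 + 3856 = 13616;  26058 + 13616 = 39674

39674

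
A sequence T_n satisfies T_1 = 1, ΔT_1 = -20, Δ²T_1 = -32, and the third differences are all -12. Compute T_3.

-71

Build the table forward from the leading diagonal:
Δ³: -12, -12, -12
Δ²: -32, -44, -56
Δ: -20, -52, -96
T: 1, -19, -71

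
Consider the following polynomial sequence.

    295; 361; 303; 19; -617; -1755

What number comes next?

D1: 66, -58, -284, -636, -1138
D2: -124, -226, -352, -502
D3: -102, -126, -150
D4: -24, -24
Fourth differences constant at -24.
-150 − 24 = -174;  -502 − 174 = -676;  -1138 − 676 = -1814;  -1755 − 1814 = -3569

-3569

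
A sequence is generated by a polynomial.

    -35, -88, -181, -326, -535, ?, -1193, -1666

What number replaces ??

-820

Using the first 5 terms:
D1: -53  -93  -145  -209
D2: -40  -52  -64
D3: -12  -12
Constant third difference = -12.
Extend forward: -64 − 12 = -76;  -209 − 76 = -285;  -535 − 285 = -820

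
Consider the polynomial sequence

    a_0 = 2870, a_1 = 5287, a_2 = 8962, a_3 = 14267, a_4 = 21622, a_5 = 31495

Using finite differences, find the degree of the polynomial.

First differences: 2417, 3675, 5305, 7355, 9873
Second differences: 1258, 1630, 2050, 2518
Third differences: 372, 420, 468
Fourth differences: 48, 48
The fourth differences are constant, so the polynomial has degree 4.

4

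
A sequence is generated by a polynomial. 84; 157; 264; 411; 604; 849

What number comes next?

Δ: 73, 107, 147, 193, 245
Δ²: 34, 40, 46, 52
Δ³: 6, 6, 6
The third differences are constant (6).
52 + 6 = 58;  245 + 58 = 303;  849 + 303 = 1152

1152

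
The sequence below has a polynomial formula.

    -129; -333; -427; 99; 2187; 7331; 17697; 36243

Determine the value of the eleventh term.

184941

First differences: -204, -94, 526, 2088, 5144, 10366, 18546
Second differences: 110, 620, 1562, 3056, 5222, 8180
Third differences: 510, 942, 1494, 2166, 2958
Fourth differences: 432, 552, 672, 792
Fifth differences: 120, 120, 120
Constant fifth difference = 120, so extend:
792 + 120 = 912;  2958 + 912 = 3870;  8180 + 3870 = 12050;  18546 + 12050 = 30596;  36243 + 30596 = 66839
912 + 120 = 1032;  3870 + 1032 = 4902;  12050 + 4902 = 16952;  30596 + 16952 = 47548;  66839 + 47548 = 114387
1032 + 120 = 1152;  4902 + 1152 = 6054;  16952 + 6054 = 23006;  47548 + 23006 = 70554;  114387 + 70554 = 184941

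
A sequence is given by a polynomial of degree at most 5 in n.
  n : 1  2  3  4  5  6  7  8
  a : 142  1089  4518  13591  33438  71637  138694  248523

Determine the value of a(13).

Δ: 947, 3429, 9073, 19847, 38199, 67057, 109829
Δ²: 2482, 5644, 10774, 18352, 28858, 42772
Δ³: 3162, 5130, 7578, 10506, 13914
Δ⁴: 1968, 2448, 2928, 3408
Δ⁵: 480, 480, 480
Fifth differences constant at 480.
3408 + 480 = 3888;  13914 + 3888 = 17802;  42772 + 17802 = 60574;  109829 + 60574 = 170403;  248523 + 170403 = 418926
3888 + 480 = 4368;  17802 + 4368 = 22170;  60574 + 22170 = 82744;  170403 + 82744 = 253147;  418926 + 253147 = 672073
4368 + 480 = 4848;  22170 + 4848 = 27018;  82744 + 27018 = 109762;  253147 + 109762 = 362909;  672073 + 362909 = 1034982
4848 + 480 = 5328;  27018 + 5328 = 32346;  109762 + 32346 = 142108;  362909 + 142108 = 505017;  1034982 + 505017 = 1539999
5328 + 480 = 5808;  32346 + 5808 = 38154;  142108 + 38154 = 180262;  505017 + 180262 = 685279;  1539999 + 685279 = 2225278

2225278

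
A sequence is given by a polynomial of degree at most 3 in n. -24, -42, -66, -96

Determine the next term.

-132

D1: -18 , -24 , -30
D2: -6 , -6
Second differences constant at -6.
-30 − 6 = -36;  -96 − 36 = -132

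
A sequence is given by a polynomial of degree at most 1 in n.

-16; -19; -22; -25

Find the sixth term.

-31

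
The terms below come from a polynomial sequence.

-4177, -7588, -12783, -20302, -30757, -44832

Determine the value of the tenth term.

-153532

Δ: -3411 , -5195 , -7519 , -10455 , -14075
Δ²: -1784 , -2324 , -2936 , -3620
Δ³: -540 , -612 , -684
Δ⁴: -72 , -72
Constant fourth difference = -72, so extend:
-684 − 72 = -756;  -3620 − 756 = -4376;  -14075 − 4376 = -18451;  -44832 − 18451 = -63283
-756 − 72 = -828;  -4376 − 828 = -5204;  -18451 − 5204 = -23655;  -63283 − 23655 = -86938
-828 − 72 = -900;  -5204 − 900 = -6104;  -23655 − 6104 = -29759;  -86938 − 29759 = -116697
-900 − 72 = -972;  -6104 − 972 = -7076;  -29759 − 7076 = -36835;  -116697 − 36835 = -153532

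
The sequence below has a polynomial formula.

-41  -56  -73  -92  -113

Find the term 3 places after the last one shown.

-188

D1: -15, -17, -19, -21
D2: -2, -2, -2
Second differences constant at -2.
-21 − 2 = -23;  -113 − 23 = -136
-23 − 2 = -25;  -136 − 25 = -161
-25 − 2 = -27;  -161 − 27 = -188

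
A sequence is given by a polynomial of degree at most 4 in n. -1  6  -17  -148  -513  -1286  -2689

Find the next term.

-4992

D1: 7, -23, -131, -365, -773, -1403
D2: -30, -108, -234, -408, -630
D3: -78, -126, -174, -222
D4: -48, -48, -48
Fourth differences constant at -48.
-222 − 48 = -270;  -630 − 270 = -900;  -1403 − 900 = -2303;  -2689 − 2303 = -4992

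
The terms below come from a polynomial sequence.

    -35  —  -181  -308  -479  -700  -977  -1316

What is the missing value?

-92

Using the last 6 terms:
First differences: -127, -171, -221, -277, -339
Second differences: -44, -50, -56, -62
Third differences: -6, -6, -6
Constant third difference = -6.
Extend backward: -44 + 6 = -38;  -127 + 38 = -89;  -181 + 89 = -92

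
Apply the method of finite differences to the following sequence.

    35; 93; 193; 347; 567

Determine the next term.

865

D1: 58, 100, 154, 220
D2: 42, 54, 66
D3: 12, 12
The third differences are constant (12).
66 + 12 = 78;  220 + 78 = 298;  567 + 298 = 865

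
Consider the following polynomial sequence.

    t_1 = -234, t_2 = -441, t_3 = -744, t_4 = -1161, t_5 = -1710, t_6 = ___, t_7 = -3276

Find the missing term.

-2409

Using the first 5 terms:
Δ: -207, -303, -417, -549
Δ²: -96, -114, -132
Δ³: -18, -18
Constant third difference = -18.
Extend forward: -132 − 18 = -150;  -549 − 150 = -699;  -1710 − 699 = -2409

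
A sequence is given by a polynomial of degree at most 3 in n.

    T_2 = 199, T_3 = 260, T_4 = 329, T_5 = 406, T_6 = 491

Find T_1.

146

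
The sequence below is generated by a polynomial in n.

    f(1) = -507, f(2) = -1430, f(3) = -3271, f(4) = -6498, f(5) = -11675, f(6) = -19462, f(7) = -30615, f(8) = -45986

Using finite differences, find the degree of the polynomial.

4

First differences: -923, -1841, -3227, -5177, -7787, -11153, -15371
Second differences: -918, -1386, -1950, -2610, -3366, -4218
Third differences: -468, -564, -660, -756, -852
Fourth differences: -96, -96, -96, -96
The fourth differences are constant, so the polynomial has degree 4.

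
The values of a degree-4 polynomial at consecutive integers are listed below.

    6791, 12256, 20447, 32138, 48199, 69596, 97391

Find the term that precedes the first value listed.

5465, 8191, 11691, 16061, 21397, 27795
2726, 3500, 4370, 5336, 6398
774, 870, 966, 1062
96, 96, 96
The fourth differences are constant at 96.
Work back: 774 − 96 = 678;  2726 − 678 = 2048;  5465 − 2048 = 3417;  6791 − 3417 = 3374

3374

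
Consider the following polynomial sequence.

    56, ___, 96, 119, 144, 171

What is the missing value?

75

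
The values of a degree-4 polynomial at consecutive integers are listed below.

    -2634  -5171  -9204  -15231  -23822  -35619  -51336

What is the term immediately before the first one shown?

Δ: -2537  -4033  -6027  -8591  -11797  -15717
Δ²: -1496  -1994  -2564  -3206  -3920
Δ³: -498  -570  -642  -714
Δ⁴: -72  -72  -72
The fourth differences are constant at -72.
Work back: -498 + 72 = -426;  -1496 + 426 = -1070;  -2537 + 1070 = -1467;  -2634 + 1467 = -1167

-1167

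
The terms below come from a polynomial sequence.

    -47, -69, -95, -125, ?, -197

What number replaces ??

-159

Using the first 4 terms:
First differences: -22  -26  -30
Second differences: -4  -4
Constant second difference = -4.
Extend forward: -30 − 4 = -34;  -125 − 34 = -159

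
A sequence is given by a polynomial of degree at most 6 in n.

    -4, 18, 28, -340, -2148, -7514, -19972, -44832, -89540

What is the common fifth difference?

-360

First differences: 22, 10, -368, -1808, -5366, -12458, -24860, -44708
Second differences: -12, -378, -1440, -3558, -7092, -12402, -19848
Third differences: -366, -1062, -2118, -3534, -5310, -7446
Fourth differences: -696, -1056, -1416, -1776, -2136
Fifth differences: -360, -360, -360, -360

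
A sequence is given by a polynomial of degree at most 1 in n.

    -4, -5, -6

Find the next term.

-7

Δ: -1 , -1
First differences constant at -1.
-6 − 1 = -7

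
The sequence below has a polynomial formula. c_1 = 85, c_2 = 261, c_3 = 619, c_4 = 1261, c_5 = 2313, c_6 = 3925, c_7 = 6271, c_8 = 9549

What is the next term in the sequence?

First differences: 176, 358, 642, 1052, 1612, 2346, 3278
Second differences: 182, 284, 410, 560, 734, 932
Third differences: 102, 126, 150, 174, 198
Fourth differences: 24, 24, 24, 24
The fourth differences are constant (24).
198 + 24 = 222;  932 + 222 = 1154;  3278 + 1154 = 4432;  9549 + 4432 = 13981

13981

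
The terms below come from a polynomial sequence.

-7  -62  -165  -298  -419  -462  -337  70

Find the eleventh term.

4483

Δ: -55  -103  -133  -121  -43  125  407
Δ²: -48  -30  12  78  168  282
Δ³: 18  42  66  90  114
Δ⁴: 24  24  24  24
Fourth differences constant at 24.
114 + 24 = 138;  282 + 138 = 420;  407 + 420 = 827;  70 + 827 = 897
138 + 24 = 162;  420 + 162 = 582;  827 + 582 = 1409;  897 + 1409 = 2306
162 + 24 = 186;  582 + 186 = 768;  1409 + 768 = 2177;  2306 + 2177 = 4483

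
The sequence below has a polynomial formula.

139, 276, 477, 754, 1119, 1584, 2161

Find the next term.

Δ: 137, 201, 277, 365, 465, 577
Δ²: 64, 76, 88, 100, 112
Δ³: 12, 12, 12, 12
Third differences constant at 12.
112 + 12 = 124;  577 + 124 = 701;  2161 + 701 = 2862

2862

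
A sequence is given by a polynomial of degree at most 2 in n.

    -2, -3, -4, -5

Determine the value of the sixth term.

-7

D1: -1  -1  -1
Constant first difference = -1, so extend:
-5 − 1 = -6
-6 − 1 = -7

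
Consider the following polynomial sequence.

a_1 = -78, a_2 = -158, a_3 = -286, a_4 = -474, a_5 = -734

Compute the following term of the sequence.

Δ: -80 , -128 , -188 , -260
Δ²: -48 , -60 , -72
Δ³: -12 , -12
Third differences constant at -12.
-72 − 12 = -84;  -260 − 84 = -344;  -734 − 344 = -1078

-1078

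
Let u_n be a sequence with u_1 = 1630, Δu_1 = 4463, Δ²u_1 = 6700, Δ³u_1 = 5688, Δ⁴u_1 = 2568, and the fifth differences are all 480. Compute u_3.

17256

Build the table forward from the leading diagonal:
Δ⁵: 480  480  480
Δ⁴: 2568  3048  3528
Δ³: 5688  8256  11304
Δ²: 6700  12388  20644
Δ: 4463  11163  23551
u: 1630  6093  17256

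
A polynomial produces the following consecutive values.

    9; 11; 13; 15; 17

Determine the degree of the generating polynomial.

Δ: 2, 2, 2, 2
The first differences are constant, so the polynomial has degree 1.

1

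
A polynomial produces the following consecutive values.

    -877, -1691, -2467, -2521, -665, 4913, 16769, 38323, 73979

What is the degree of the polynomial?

5

First differences: -814, -776, -54, 1856, 5578, 11856, 21554, 35656
Second differences: 38, 722, 1910, 3722, 6278, 9698, 14102
Third differences: 684, 1188, 1812, 2556, 3420, 4404
Fourth differences: 504, 624, 744, 864, 984
Fifth differences: 120, 120, 120, 120
The fifth differences are constant, so the polynomial has degree 5.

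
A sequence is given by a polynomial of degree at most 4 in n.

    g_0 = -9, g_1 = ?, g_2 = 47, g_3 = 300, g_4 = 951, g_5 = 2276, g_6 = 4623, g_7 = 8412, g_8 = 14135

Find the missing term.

-12

Using the last 7 terms:
First differences: 253, 651, 1325, 2347, 3789, 5723
Second differences: 398, 674, 1022, 1442, 1934
Third differences: 276, 348, 420, 492
Fourth differences: 72, 72, 72
Constant fourth difference = 72.
Extend backward: 276 − 72 = 204;  398 − 204 = 194;  253 − 194 = 59;  47 − 59 = -12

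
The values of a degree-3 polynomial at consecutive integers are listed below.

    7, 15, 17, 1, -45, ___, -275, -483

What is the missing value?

-133

Using the first 5 terms:
D1: 8  2  -16  -46
D2: -6  -18  -30
D3: -12  -12
Constant third difference = -12.
Extend forward: -30 − 12 = -42;  -46 − 42 = -88;  -45 − 88 = -133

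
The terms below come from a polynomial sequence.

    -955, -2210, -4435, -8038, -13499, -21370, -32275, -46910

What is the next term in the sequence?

-66043

D1: -1255, -2225, -3603, -5461, -7871, -10905, -14635
D2: -970, -1378, -1858, -2410, -3034, -3730
D3: -408, -480, -552, -624, -696
D4: -72, -72, -72, -72
The fourth differences are constant (-72).
-696 − 72 = -768;  -3730 − 768 = -4498;  -14635 − 4498 = -19133;  -46910 − 19133 = -66043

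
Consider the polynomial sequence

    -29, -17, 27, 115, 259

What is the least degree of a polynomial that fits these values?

Δ: 12, 44, 88, 144
Δ²: 32, 44, 56
Δ³: 12, 12
The third differences are constant, so the polynomial has degree 3.

3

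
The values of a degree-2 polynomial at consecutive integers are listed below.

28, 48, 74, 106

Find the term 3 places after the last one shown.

First differences: 20 , 26 , 32
Second differences: 6 , 6
Second differences constant at 6.
32 + 6 = 38;  106 + 38 = 144
38 + 6 = 44;  144 + 44 = 188
44 + 6 = 50;  188 + 50 = 238

238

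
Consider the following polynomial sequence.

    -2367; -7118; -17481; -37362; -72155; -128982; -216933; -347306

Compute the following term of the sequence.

-533847

Δ: -4751  -10363  -19881  -34793  -56827  -87951  -130373
Δ²: -5612  -9518  -14912  -22034  -31124  -42422
Δ³: -3906  -5394  -7122  -9090  -11298
Δ⁴: -1488  -1728  -1968  -2208
Δ⁵: -240  -240  -240
The fifth differences are constant (-240).
-2208 − 240 = -2448;  -11298 − 2448 = -13746;  -42422 − 13746 = -56168;  -130373 − 56168 = -186541;  -347306 − 186541 = -533847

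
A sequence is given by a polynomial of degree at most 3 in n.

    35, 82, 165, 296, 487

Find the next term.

Δ: 47 , 83 , 131 , 191
Δ²: 36 , 48 , 60
Δ³: 12 , 12
Third differences constant at 12.
60 + 12 = 72;  191 + 72 = 263;  487 + 263 = 750

750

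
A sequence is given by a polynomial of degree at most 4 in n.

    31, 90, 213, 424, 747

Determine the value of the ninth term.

59, 123, 211, 323
64, 88, 112
24, 24
The third differences are constant (24).
112 + 24 = 136;  323 + 136 = 459;  747 + 459 = 1206
136 + 24 = 160;  459 + 160 = 619;  1206 + 619 = 1825
160 + 24 = 184;  619 + 184 = 803;  1825 + 803 = 2628
184 + 24 = 208;  803 + 208 = 1011;  2628 + 1011 = 3639

3639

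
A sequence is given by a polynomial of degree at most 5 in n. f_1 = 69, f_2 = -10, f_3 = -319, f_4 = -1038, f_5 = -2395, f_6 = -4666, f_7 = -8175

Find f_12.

First differences: -79  -309  -719  -1357  -2271  -3509
Second differences: -230  -410  -638  -914  -1238
Third differences: -180  -228  -276  -324
Fourth differences: -48  -48  -48
The fourth differences are constant (-48).
-324 − 48 = -372;  -1238 − 372 = -1610;  -3509 − 1610 = -5119;  -8175 − 5119 = -13294
-372 − 48 = -420;  -1610 − 420 = -2030;  -5119 − 2030 = -7149;  -13294 − 7149 = -20443
-420 − 48 = -468;  -2030 − 468 = -2498;  -7149 − 2498 = -9647;  -20443 − 9647 = -30090
-468 − 48 = -516;  -2498 − 516 = -3014;  -9647 − 3014 = -12661;  -30090 − 12661 = -42751
-516 − 48 = -564;  -3014 − 564 = -3578;  -12661 − 3578 = -16239;  -42751 − 16239 = -58990

-58990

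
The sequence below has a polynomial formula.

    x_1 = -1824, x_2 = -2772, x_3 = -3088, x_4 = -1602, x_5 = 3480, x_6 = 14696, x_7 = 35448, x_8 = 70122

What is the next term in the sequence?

124208

Δ: -948, -316, 1486, 5082, 11216, 20752, 34674
Δ²: 632, 1802, 3596, 6134, 9536, 13922
Δ³: 1170, 1794, 2538, 3402, 4386
Δ⁴: 624, 744, 864, 984
Δ⁵: 120, 120, 120
Fifth differences constant at 120.
984 + 120 = 1104;  4386 + 1104 = 5490;  13922 + 5490 = 19412;  34674 + 19412 = 54086;  70122 + 54086 = 124208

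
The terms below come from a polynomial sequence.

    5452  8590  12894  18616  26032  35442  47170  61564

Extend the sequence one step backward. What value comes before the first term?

D1: 3138  4304  5722  7416  9410  11728  14394
D2: 1166  1418  1694  1994  2318  2666
D3: 252  276  300  324  348
D4: 24  24  24  24
The fourth differences are constant at 24.
Work back: 252 − 24 = 228;  1166 − 228 = 938;  3138 − 938 = 2200;  5452 − 2200 = 3252

3252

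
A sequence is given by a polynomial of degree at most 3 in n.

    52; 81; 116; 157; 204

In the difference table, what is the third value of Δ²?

6

D1: 29, 35, 41, 47
D2: 6, 6, 6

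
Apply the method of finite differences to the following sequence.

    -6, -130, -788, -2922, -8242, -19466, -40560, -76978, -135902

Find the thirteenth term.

D1: -124  -658  -2134  -5320  -11224  -21094  -36418  -58924
D2: -534  -1476  -3186  -5904  -9870  -15324  -22506
D3: -942  -1710  -2718  -3966  -5454  -7182
D4: -768  -1008  -1248  -1488  -1728
D5: -240  -240  -240  -240
Constant fifth difference = -240, so extend:
-1728 − 240 = -1968;  -7182 − 1968 = -9150;  -22506 − 9150 = -31656;  -58924 − 31656 = -90580;  -135902 − 90580 = -226482
-1968 − 240 = -2208;  -9150 − 2208 = -11358;  -31656 − 11358 = -43014;  -90580 − 43014 = -133594;  -226482 − 133594 = -360076
-2208 − 240 = -2448;  -11358 − 2448 = -13806;  -43014 − 13806 = -56820;  -133594 − 56820 = -190414;  -360076 − 190414 = -550490
-2448 − 240 = -2688;  -13806 − 2688 = -16494;  -56820 − 16494 = -73314;  -190414 − 73314 = -263728;  -550490 − 263728 = -814218

-814218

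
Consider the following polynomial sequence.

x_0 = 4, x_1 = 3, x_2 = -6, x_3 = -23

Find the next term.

D1: -1  -9  -17
D2: -8  -8
Constant second difference = -8, so extend:
-17 − 8 = -25;  -23 − 25 = -48

-48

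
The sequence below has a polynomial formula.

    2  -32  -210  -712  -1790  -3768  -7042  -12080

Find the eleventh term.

Δ: -34  -178  -502  -1078  -1978  -3274  -5038
Δ²: -144  -324  -576  -900  -1296  -1764
Δ³: -180  -252  -324  -396  -468
Δ⁴: -72  -72  -72  -72
Fourth differences constant at -72.
-468 − 72 = -540;  -1764 − 540 = -2304;  -5038 − 2304 = -7342;  -12080 − 7342 = -19422
-540 − 72 = -612;  -2304 − 612 = -2916;  -7342 − 2916 = -10258;  -19422 − 10258 = -29680
-612 − 72 = -684;  -2916 − 684 = -3600;  -10258 − 3600 = -13858;  -29680 − 13858 = -43538

-43538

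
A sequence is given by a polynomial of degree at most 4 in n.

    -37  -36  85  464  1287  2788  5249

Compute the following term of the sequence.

9000

D1: 1, 121, 379, 823, 1501, 2461
D2: 120, 258, 444, 678, 960
D3: 138, 186, 234, 282
D4: 48, 48, 48
The fourth differences are constant (48).
282 + 48 = 330;  960 + 330 = 1290;  2461 + 1290 = 3751;  5249 + 3751 = 9000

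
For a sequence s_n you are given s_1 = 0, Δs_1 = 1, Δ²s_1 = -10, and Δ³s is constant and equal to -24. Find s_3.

-8

Build the table forward from the leading diagonal:
Third differences: -24, -24, -24
Second differences: -10, -34, -58
First differences: 1, -9, -43
s: 0, 1, -8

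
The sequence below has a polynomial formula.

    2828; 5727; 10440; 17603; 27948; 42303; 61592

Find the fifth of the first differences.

14355

D1: 2899, 4713, 7163, 10345, 14355, 19289
D2: 1814, 2450, 3182, 4010, 4934
D3: 636, 732, 828, 924
D4: 96, 96, 96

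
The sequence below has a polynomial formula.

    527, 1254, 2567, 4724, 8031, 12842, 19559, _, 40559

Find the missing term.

28632

Using the first 7 terms:
Δ: 727  1313  2157  3307  4811  6717
Δ²: 586  844  1150  1504  1906
Δ³: 258  306  354  402
Δ⁴: 48  48  48
Constant fourth difference = 48.
Extend forward: 402 + 48 = 450;  1906 + 450 = 2356;  6717 + 2356 = 9073;  19559 + 9073 = 28632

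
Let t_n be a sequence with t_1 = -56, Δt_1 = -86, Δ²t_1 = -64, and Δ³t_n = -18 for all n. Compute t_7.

-1892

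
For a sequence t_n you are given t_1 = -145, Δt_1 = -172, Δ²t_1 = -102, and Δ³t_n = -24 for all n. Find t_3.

Build the table forward from the leading diagonal:
D3: -24  -24  -24
D2: -102  -126  -150
D1: -172  -274  -400
t: -145  -317  -591

-591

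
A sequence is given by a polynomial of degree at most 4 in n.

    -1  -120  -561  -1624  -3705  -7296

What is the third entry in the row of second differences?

D1: -119, -441, -1063, -2081, -3591
D2: -322, -622, -1018, -1510
D3: -300, -396, -492
D4: -96, -96

-1018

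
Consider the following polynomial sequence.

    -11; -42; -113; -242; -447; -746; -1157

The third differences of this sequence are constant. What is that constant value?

-18

D1: -31, -71, -129, -205, -299, -411
D2: -40, -58, -76, -94, -112
D3: -18, -18, -18, -18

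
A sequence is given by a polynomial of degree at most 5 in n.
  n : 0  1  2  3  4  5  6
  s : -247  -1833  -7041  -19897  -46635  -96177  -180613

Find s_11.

-1831593

Δ: -1586  -5208  -12856  -26738  -49542  -84436
Δ²: -3622  -7648  -13882  -22804  -34894
Δ³: -4026  -6234  -8922  -12090
Δ⁴: -2208  -2688  -3168
Δ⁵: -480  -480
Constant fifth difference = -480, so extend:
-3168 − 480 = -3648;  -12090 − 3648 = -15738;  -34894 − 15738 = -50632;  -84436 − 50632 = -135068;  -180613 − 135068 = -315681
-3648 − 480 = -4128;  -15738 − 4128 = -19866;  -50632 − 19866 = -70498;  -135068 − 70498 = -205566;  -315681 − 205566 = -521247
-4128 − 480 = -4608;  -19866 − 4608 = -24474;  -70498 − 24474 = -94972;  -205566 − 94972 = -300538;  -521247 − 300538 = -821785
-4608 − 480 = -5088;  -24474 − 5088 = -29562;  -94972 − 29562 = -124534;  -300538 − 124534 = -425072;  -821785 − 425072 = -1246857
-5088 − 480 = -5568;  -29562 − 5568 = -35130;  -124534 − 35130 = -159664;  -425072 − 159664 = -584736;  -1246857 − 584736 = -1831593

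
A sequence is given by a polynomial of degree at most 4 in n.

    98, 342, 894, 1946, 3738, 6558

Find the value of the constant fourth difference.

First differences: 244, 552, 1052, 1792, 2820
Second differences: 308, 500, 740, 1028
Third differences: 192, 240, 288
Fourth differences: 48, 48

48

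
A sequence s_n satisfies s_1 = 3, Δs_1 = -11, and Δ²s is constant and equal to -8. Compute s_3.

-27

Build the table forward from the leading diagonal:
D2: -8, -8, -8
D1: -11, -19, -27
s: 3, -8, -27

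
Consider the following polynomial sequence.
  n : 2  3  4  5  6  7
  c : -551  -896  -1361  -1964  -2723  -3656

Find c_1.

First differences: -345  -465  -603  -759  -933
Second differences: -120  -138  -156  -174
Third differences: -18  -18  -18
The third differences are constant at -18.
Work back: -120 + 18 = -102;  -345 + 102 = -243;  -551 + 243 = -308

-308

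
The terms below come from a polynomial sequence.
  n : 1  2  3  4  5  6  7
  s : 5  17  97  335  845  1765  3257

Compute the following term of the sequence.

12, 80, 238, 510, 920, 1492
68, 158, 272, 410, 572
90, 114, 138, 162
24, 24, 24
Constant fourth difference = 24, so extend:
162 + 24 = 186;  572 + 186 = 758;  1492 + 758 = 2250;  3257 + 2250 = 5507

5507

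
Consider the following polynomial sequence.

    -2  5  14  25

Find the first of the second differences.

2

Δ: 7, 9, 11
Δ²: 2, 2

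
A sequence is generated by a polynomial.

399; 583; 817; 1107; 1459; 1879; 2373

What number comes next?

2947

D1: 184  234  290  352  420  494
D2: 50  56  62  68  74
D3: 6  6  6  6
The third differences are constant (6).
74 + 6 = 80;  494 + 80 = 574;  2373 + 574 = 2947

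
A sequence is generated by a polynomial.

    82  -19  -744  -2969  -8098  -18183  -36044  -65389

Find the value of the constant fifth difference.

-120

First differences: -101, -725, -2225, -5129, -10085, -17861, -29345
Second differences: -624, -1500, -2904, -4956, -7776, -11484
Third differences: -876, -1404, -2052, -2820, -3708
Fourth differences: -528, -648, -768, -888
Fifth differences: -120, -120, -120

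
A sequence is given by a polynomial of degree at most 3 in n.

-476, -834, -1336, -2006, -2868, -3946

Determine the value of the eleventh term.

-13416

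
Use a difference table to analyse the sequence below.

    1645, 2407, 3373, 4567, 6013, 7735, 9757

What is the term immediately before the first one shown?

D1: 762  966  1194  1446  1722  2022
D2: 204  228  252  276  300
D3: 24  24  24  24
The third differences are constant at 24.
Work back: 204 − 24 = 180;  762 − 180 = 582;  1645 − 582 = 1063

1063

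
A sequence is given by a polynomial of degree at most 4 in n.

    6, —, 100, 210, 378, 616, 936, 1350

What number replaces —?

Using the last 6 terms:
First differences: 110, 168, 238, 320, 414
Second differences: 58, 70, 82, 94
Third differences: 12, 12, 12
Constant third difference = 12.
Extend backward: 58 − 12 = 46;  110 − 46 = 64;  100 − 64 = 36

36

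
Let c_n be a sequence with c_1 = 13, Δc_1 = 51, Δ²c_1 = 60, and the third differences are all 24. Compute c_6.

1108

Build the table forward from the leading diagonal:
Third differences: 24, 24, 24, 24, 24, 24
Second differences: 60, 84, 108, 132, 156, 180
First differences: 51, 111, 195, 303, 435, 591
c: 13, 64, 175, 370, 673, 1108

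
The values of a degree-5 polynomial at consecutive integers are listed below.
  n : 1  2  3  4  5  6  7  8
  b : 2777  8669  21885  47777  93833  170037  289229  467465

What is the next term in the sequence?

724377

5892 , 13216 , 25892 , 46056 , 76204 , 119192 , 178236
7324 , 12676 , 20164 , 30148 , 42988 , 59044
5352 , 7488 , 9984 , 12840 , 16056
2136 , 2496 , 2856 , 3216
360 , 360 , 360
Fifth differences constant at 360.
3216 + 360 = 3576;  16056 + 3576 = 19632;  59044 + 19632 = 78676;  178236 + 78676 = 256912;  467465 + 256912 = 724377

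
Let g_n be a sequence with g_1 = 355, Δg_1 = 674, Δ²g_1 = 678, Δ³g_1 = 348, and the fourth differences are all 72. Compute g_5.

8583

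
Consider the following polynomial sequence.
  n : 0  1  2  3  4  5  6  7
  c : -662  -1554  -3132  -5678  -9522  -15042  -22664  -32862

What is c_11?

-110574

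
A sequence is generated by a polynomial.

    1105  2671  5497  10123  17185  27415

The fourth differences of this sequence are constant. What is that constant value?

D1: 1566, 2826, 4626, 7062, 10230
D2: 1260, 1800, 2436, 3168
D3: 540, 636, 732
D4: 96, 96

96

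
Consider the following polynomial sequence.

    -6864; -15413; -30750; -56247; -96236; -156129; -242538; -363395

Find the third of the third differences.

First differences: -8549, -15337, -25497, -39989, -59893, -86409, -120857
Second differences: -6788, -10160, -14492, -19904, -26516, -34448
Third differences: -3372, -4332, -5412, -6612, -7932
Fourth differences: -960, -1080, -1200, -1320
Fifth differences: -120, -120, -120

-5412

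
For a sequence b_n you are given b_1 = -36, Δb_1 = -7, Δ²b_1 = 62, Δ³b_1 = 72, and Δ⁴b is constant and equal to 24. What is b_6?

1389

Build the table forward from the leading diagonal:
D4: 24, 24, 24, 24, 24, 24
D3: 72, 96, 120, 144, 168, 192
D2: 62, 134, 230, 350, 494, 662
D1: -7, 55, 189, 419, 769, 1263
b: -36, -43, 12, 201, 620, 1389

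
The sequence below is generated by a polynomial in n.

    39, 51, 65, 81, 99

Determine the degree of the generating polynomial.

2

D1: 12, 14, 16, 18
D2: 2, 2, 2
The second differences are constant, so the polynomial has degree 2.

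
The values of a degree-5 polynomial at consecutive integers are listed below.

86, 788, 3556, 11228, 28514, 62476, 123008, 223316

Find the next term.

380398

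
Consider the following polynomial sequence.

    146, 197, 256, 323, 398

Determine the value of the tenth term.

D1: 51, 59, 67, 75
D2: 8, 8, 8
The second differences are constant (8).
75 + 8 = 83;  398 + 83 = 481
83 + 8 = 91;  481 + 91 = 572
91 + 8 = 99;  572 + 99 = 671
99 + 8 = 107;  671 + 107 = 778
107 + 8 = 115;  778 + 115 = 893

893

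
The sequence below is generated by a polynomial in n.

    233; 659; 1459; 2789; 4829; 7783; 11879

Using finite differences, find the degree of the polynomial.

4

D1: 426, 800, 1330, 2040, 2954, 4096
D2: 374, 530, 710, 914, 1142
D3: 156, 180, 204, 228
D4: 24, 24, 24
The fourth differences are constant, so the polynomial has degree 4.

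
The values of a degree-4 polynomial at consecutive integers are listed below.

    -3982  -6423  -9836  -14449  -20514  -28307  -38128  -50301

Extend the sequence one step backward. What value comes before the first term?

Δ: -2441, -3413, -4613, -6065, -7793, -9821, -12173
Δ²: -972, -1200, -1452, -1728, -2028, -2352
Δ³: -228, -252, -276, -300, -324
Δ⁴: -24, -24, -24, -24
The fourth differences are constant at -24.
Work back: -228 + 24 = -204;  -972 + 204 = -768;  -2441 + 768 = -1673;  -3982 + 1673 = -2309

-2309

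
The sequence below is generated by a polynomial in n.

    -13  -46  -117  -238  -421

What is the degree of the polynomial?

Δ: -33, -71, -121, -183
Δ²: -38, -50, -62
Δ³: -12, -12
The third differences are constant, so the polynomial has degree 3.

3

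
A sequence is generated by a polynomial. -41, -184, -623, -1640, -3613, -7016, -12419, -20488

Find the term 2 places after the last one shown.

-143 , -439 , -1017 , -1973 , -3403 , -5403 , -8069
-296 , -578 , -956 , -1430 , -2000 , -2666
-282 , -378 , -474 , -570 , -666
-96 , -96 , -96 , -96
Constant fourth difference = -96, so extend:
-666 − 96 = -762;  -2666 − 762 = -3428;  -8069 − 3428 = -11497;  -20488 − 11497 = -31985
-762 − 96 = -858;  -3428 − 858 = -4286;  -11497 − 4286 = -15783;  -31985 − 15783 = -47768

-47768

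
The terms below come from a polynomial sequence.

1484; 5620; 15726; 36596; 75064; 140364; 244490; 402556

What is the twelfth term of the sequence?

4136, 10106, 20870, 38468, 65300, 104126, 158066
5970, 10764, 17598, 26832, 38826, 53940
4794, 6834, 9234, 11994, 15114
2040, 2400, 2760, 3120
360, 360, 360
Fifth differences constant at 360.
3120 + 360 = 3480;  15114 + 3480 = 18594;  53940 + 18594 = 72534;  158066 + 72534 = 230600;  402556 + 230600 = 633156
3480 + 360 = 3840;  18594 + 3840 = 22434;  72534 + 22434 = 94968;  230600 + 94968 = 325568;  633156 + 325568 = 958724
3840 + 360 = 4200;  22434 + 4200 = 26634;  94968 + 26634 = 121602;  325568 + 121602 = 447170;  958724 + 447170 = 1405894
4200 + 360 = 4560;  26634 + 4560 = 31194;  121602 + 31194 = 152796;  447170 + 152796 = 599966;  1405894 + 599966 = 2005860

2005860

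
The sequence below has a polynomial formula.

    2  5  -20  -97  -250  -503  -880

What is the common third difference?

-24

First differences: 3, -25, -77, -153, -253, -377
Second differences: -28, -52, -76, -100, -124
Third differences: -24, -24, -24, -24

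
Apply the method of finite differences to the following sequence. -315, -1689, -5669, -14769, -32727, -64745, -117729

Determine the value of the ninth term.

D1: -1374  -3980  -9100  -17958  -32018  -52984
D2: -2606  -5120  -8858  -14060  -20966
D3: -2514  -3738  -5202  -6906
D4: -1224  -1464  -1704
D5: -240  -240
Constant fifth difference = -240, so extend:
-1704 − 240 = -1944;  -6906 − 1944 = -8850;  -20966 − 8850 = -29816;  -52984 − 29816 = -82800;  -117729 − 82800 = -200529
-1944 − 240 = -2184;  -8850 − 2184 = -11034;  -29816 − 11034 = -40850;  -82800 − 40850 = -123650;  -200529 − 123650 = -324179

-324179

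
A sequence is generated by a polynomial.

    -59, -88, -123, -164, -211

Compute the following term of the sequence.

-29, -35, -41, -47
-6, -6, -6
Second differences constant at -6.
-47 − 6 = -53;  -211 − 53 = -264

-264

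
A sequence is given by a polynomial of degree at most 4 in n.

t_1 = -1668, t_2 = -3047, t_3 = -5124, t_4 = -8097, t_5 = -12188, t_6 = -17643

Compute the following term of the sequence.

Δ: -1379 , -2077 , -2973 , -4091 , -5455
Δ²: -698 , -896 , -1118 , -1364
Δ³: -198 , -222 , -246
Δ⁴: -24 , -24
Constant fourth difference = -24, so extend:
-246 − 24 = -270;  -1364 − 270 = -1634;  -5455 − 1634 = -7089;  -17643 − 7089 = -24732

-24732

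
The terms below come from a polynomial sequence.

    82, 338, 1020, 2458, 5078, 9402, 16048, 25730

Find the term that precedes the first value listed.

18

Δ: 256, 682, 1438, 2620, 4324, 6646, 9682
Δ²: 426, 756, 1182, 1704, 2322, 3036
Δ³: 330, 426, 522, 618, 714
Δ⁴: 96, 96, 96, 96
The fourth differences are constant at 96.
Work back: 330 − 96 = 234;  426 − 234 = 192;  256 − 192 = 64;  82 − 64 = 18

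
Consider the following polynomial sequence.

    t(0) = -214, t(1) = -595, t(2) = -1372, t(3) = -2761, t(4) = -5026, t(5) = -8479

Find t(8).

D1: -381 , -777 , -1389 , -2265 , -3453
D2: -396 , -612 , -876 , -1188
D3: -216 , -264 , -312
D4: -48 , -48
The fourth differences are constant (-48).
-312 − 48 = -360;  -1188 − 360 = -1548;  -3453 − 1548 = -5001;  -8479 − 5001 = -13480
-360 − 48 = -408;  -1548 − 408 = -1956;  -5001 − 1956 = -6957;  -13480 − 6957 = -20437
-408 − 48 = -456;  -1956 − 456 = -2412;  -6957 − 2412 = -9369;  -20437 − 9369 = -29806

-29806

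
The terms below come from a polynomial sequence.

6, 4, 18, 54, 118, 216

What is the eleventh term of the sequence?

-2, 14, 36, 64, 98
16, 22, 28, 34
6, 6, 6
The third differences are constant (6).
34 + 6 = 40;  98 + 40 = 138;  216 + 138 = 354
40 + 6 = 46;  138 + 46 = 184;  354 + 184 = 538
46 + 6 = 52;  184 + 52 = 236;  538 + 236 = 774
52 + 6 = 58;  236 + 58 = 294;  774 + 294 = 1068
58 + 6 = 64;  294 + 64 = 358;  1068 + 358 = 1426

1426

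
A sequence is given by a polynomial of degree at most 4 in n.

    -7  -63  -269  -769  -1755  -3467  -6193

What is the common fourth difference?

-48

Δ: -56, -206, -500, -986, -1712, -2726
Δ²: -150, -294, -486, -726, -1014
Δ³: -144, -192, -240, -288
Δ⁴: -48, -48, -48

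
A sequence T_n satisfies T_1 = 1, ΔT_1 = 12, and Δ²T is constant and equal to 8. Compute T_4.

61

Build the table forward from the leading diagonal:
Second differences: 8, 8, 8, 8
First differences: 12, 20, 28, 36
T: 1, 13, 33, 61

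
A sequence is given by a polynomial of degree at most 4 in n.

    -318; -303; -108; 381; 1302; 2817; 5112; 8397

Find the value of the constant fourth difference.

First differences: 15, 195, 489, 921, 1515, 2295, 3285
Second differences: 180, 294, 432, 594, 780, 990
Third differences: 114, 138, 162, 186, 210
Fourth differences: 24, 24, 24, 24

24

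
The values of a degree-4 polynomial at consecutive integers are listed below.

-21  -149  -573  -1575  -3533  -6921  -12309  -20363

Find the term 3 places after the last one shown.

-128, -424, -1002, -1958, -3388, -5388, -8054
-296, -578, -956, -1430, -2000, -2666
-282, -378, -474, -570, -666
-96, -96, -96, -96
Constant fourth difference = -96, so extend:
-666 − 96 = -762;  -2666 − 762 = -3428;  -8054 − 3428 = -11482;  -20363 − 11482 = -31845
-762 − 96 = -858;  -3428 − 858 = -4286;  -11482 − 4286 = -15768;  -31845 − 15768 = -47613
-858 − 96 = -954;  -4286 − 954 = -5240;  -15768 − 5240 = -21008;  -47613 − 21008 = -68621

-68621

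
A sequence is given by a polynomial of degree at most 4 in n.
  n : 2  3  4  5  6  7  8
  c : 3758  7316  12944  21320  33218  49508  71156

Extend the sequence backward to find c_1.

1688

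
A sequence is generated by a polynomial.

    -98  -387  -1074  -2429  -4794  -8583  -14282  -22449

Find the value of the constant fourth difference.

-72

D1: -289, -687, -1355, -2365, -3789, -5699, -8167
D2: -398, -668, -1010, -1424, -1910, -2468
D3: -270, -342, -414, -486, -558
D4: -72, -72, -72, -72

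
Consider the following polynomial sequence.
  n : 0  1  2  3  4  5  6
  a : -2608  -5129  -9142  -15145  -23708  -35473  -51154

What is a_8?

-97480

-2521, -4013, -6003, -8563, -11765, -15681
-1492, -1990, -2560, -3202, -3916
-498, -570, -642, -714
-72, -72, -72
Constant fourth difference = -72, so extend:
-714 − 72 = -786;  -3916 − 786 = -4702;  -15681 − 4702 = -20383;  -51154 − 20383 = -71537
-786 − 72 = -858;  -4702 − 858 = -5560;  -20383 − 5560 = -25943;  -71537 − 25943 = -97480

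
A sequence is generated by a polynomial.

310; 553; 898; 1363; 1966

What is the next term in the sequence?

2725

D1: 243 , 345 , 465 , 603
D2: 102 , 120 , 138
D3: 18 , 18
Constant third difference = 18, so extend:
138 + 18 = 156;  603 + 156 = 759;  1966 + 759 = 2725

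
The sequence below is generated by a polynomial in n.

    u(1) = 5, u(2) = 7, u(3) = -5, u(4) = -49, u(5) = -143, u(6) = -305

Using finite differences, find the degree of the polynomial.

2, -12, -44, -94, -162
-14, -32, -50, -68
-18, -18, -18
The third differences are constant, so the polynomial has degree 3.

3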